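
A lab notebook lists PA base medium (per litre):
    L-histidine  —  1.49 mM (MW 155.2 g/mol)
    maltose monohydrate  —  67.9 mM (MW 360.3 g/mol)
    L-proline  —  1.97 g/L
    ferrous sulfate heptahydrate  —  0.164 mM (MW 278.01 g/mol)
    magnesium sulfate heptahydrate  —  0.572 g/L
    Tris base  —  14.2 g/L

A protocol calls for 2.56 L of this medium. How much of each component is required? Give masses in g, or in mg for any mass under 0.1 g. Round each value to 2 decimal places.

L-histidine 0.59 g; maltose monohydrate 62.63 g; L-proline 5.04 g; ferrous sulfate heptahydrate 0.12 g; magnesium sulfate heptahydrate 1.46 g; Tris base 36.35 g

Scale factor relative to 1 L: 2.56.
L-histidine: 1.49 mmol/L × 155.2 g/mol × 2.56 L ÷ 1000 = 0.59 g
maltose monohydrate: 67.9 mmol/L × 360.3 g/mol × 2.56 L ÷ 1000 = 62.63 g
L-proline: 1.97 g/L × 2.56 L = 5.04 g
ferrous sulfate heptahydrate: 0.164 mmol/L × 278.01 g/mol × 2.56 L ÷ 1000 = 0.12 g
magnesium sulfate heptahydrate: 0.572 g/L × 2.56 L = 1.46 g
Tris base: 14.2 g/L × 2.56 L = 36.35 g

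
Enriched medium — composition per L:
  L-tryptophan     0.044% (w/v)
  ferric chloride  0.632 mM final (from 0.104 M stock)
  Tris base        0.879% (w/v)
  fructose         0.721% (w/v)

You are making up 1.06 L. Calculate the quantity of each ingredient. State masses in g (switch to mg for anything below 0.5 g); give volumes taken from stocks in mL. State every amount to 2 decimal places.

L-tryptophan 466.40 mg; ferric chloride 6.44 mL; Tris base 9.32 g; fructose 7.64 g

Working volume: 1.06 L.
L-tryptophan: 0.044% w/v = 0.44 g/L → 0.44 × 1.06 L = 0.4664 g = 466.40 mg
ferric chloride: C1V1 = C2V2 → 0.632 mM × 1060 mL ÷ 104 mM = 6.44 mL
Tris base: 0.879% w/v = 8.79 g/L → 8.79 × 1.06 L = 9.32 g
fructose: 0.721 g per 100 mL × 1060 mL ÷ 100 = 7.64 g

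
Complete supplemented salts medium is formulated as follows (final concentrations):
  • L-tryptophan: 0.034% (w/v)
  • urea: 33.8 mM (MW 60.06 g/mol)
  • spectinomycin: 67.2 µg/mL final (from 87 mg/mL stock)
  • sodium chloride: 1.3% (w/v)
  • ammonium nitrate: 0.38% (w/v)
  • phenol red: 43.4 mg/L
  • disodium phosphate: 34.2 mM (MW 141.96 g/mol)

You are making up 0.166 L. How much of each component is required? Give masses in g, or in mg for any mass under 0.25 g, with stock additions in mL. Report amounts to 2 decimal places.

L-tryptophan 56.44 mg; urea 0.34 g; spectinomycin 0.13 mL; sodium chloride 2.16 g; ammonium nitrate 0.63 g; phenol red 7.20 mg; disodium phosphate 0.81 g

Working volume: 0.166 L.
L-tryptophan: 0.034 g per 100 mL × 166 mL ÷ 100 = 0.05644 g = 56.44 mg
urea: 33.8 mmol/L × 60.06 g/mol × 0.166 L ÷ 1000 = 0.34 g
spectinomycin: dilute stock: 67.2 µg/mL × 166 mL ÷ 87000 µg/mL = 0.13 mL
sodium chloride: 1.3% w/v = 13 g/L → 13 × 0.166 L = 2.16 g
ammonium nitrate: 0.38% w/v = 3.8 g/L → 3.8 × 0.166 L = 0.63 g
phenol red: 43.4 mg/L × 0.166 L = 7.20 mg
disodium phosphate: 34.2 mmol/L × 141.96 g/mol × 0.166 L ÷ 1000 = 0.81 g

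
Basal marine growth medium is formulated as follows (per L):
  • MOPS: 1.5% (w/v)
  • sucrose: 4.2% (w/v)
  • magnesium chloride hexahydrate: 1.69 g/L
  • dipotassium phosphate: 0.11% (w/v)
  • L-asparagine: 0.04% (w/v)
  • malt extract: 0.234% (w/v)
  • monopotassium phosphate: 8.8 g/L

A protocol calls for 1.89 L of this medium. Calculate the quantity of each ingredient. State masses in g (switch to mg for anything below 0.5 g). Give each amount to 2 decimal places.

MOPS 28.35 g; sucrose 79.38 g; magnesium chloride hexahydrate 3.19 g; dipotassium phosphate 2.08 g; L-asparagine 0.76 g; malt extract 4.42 g; monopotassium phosphate 16.63 g

Working volume: 1.89 L.
MOPS: 1.5 g per 100 mL × 1890 mL ÷ 100 = 28.35 g
sucrose: 4.2 g per 100 mL × 1890 mL ÷ 100 = 79.38 g
magnesium chloride hexahydrate: 1.69 g/L × 1.89 L = 3.19 g
dipotassium phosphate: 0.11% w/v = 1.1 g/L → 1.1 × 1.89 L = 2.08 g
L-asparagine: 0.04% w/v = 0.4 g/L → 0.4 × 1.89 L = 0.76 g
malt extract: 0.234 g per 100 mL × 1890 mL ÷ 100 = 4.42 g
monopotassium phosphate: 8.8 g/L × 1.89 L = 16.63 g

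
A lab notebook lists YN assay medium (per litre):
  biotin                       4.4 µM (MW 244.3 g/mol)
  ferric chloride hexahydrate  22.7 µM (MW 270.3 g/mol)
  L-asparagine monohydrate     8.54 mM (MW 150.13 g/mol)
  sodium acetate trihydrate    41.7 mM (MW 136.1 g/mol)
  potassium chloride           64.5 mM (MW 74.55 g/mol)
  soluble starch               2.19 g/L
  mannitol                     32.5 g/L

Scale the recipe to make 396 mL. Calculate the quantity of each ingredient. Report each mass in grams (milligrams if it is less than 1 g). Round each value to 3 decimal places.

Scale factor relative to 1 L: 0.396.
biotin: 4.4 µmol/L × 244.3 g/mol × 0.396 L ÷ 1000 = 0.426 mg
ferric chloride hexahydrate: 22.7 µmol/L × 270.3 g/mol × 0.396 L ÷ 1000 = 2.430 mg
L-asparagine monohydrate: 8.54 mmol/L × 150.13 mg/mmol × 0.396 L = 507.716 mg
sodium acetate trihydrate: 41.7 mmol/L × 136.1 g/mol × 0.396 L ÷ 1000 = 2.247 g
potassium chloride: 64.5 mmol/L × 74.55 g/mol × 0.396 L ÷ 1000 = 1.904 g
soluble starch: 2.19 g/L × 0.396 L = 0.86724 g = 867.240 mg
mannitol: 32.5 g/L × 0.396 L = 12.870 g

biotin 0.426 mg; ferric chloride hexahydrate 2.430 mg; L-asparagine monohydrate 507.716 mg; sodium acetate trihydrate 2.247 g; potassium chloride 1.904 g; soluble starch 867.240 mg; mannitol 12.870 g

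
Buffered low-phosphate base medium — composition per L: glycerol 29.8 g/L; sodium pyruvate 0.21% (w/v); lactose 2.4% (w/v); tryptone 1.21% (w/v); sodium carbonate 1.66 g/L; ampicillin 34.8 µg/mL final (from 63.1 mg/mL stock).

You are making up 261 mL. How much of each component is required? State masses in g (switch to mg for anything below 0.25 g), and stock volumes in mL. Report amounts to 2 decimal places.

Target volume = 261 mL = 0.261 L.
glycerol: 29.8 g/L × 0.261 L = 7.78 g
sodium pyruvate: 0.21 g per 100 mL × 261 mL ÷ 100 = 0.55 g
lactose: 2.4% w/v = 24 g/L → 24 × 0.261 L = 6.26 g
tryptone: 1.21 g per 100 mL × 261 mL ÷ 100 = 3.16 g
sodium carbonate: 1.66 g/L × 0.261 L = 0.43 g
ampicillin: dilute stock: 34.8 µg/mL × 261 mL ÷ 63100 µg/mL = 0.14 mL

glycerol 7.78 g; sodium pyruvate 0.55 g; lactose 6.26 g; tryptone 3.16 g; sodium carbonate 0.43 g; ampicillin 0.14 mL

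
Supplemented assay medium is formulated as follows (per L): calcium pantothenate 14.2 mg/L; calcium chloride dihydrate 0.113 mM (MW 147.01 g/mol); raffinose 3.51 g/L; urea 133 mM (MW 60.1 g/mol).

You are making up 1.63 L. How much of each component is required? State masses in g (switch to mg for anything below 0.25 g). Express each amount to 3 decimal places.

Working volume: 1.63 L.
calcium pantothenate: 14.2 mg/L × 1.63 L = 23.146 mg
calcium chloride dihydrate: 0.113 mmol/L × 147.01 mg/mmol × 1.63 L = 27.078 mg
raffinose: 3.51 g/L × 1.63 L = 5.721 g
urea: 133 mmol/L × 60.1 g/mol × 1.63 L ÷ 1000 = 13.029 g

calcium pantothenate 23.146 mg; calcium chloride dihydrate 27.078 mg; raffinose 5.721 g; urea 13.029 g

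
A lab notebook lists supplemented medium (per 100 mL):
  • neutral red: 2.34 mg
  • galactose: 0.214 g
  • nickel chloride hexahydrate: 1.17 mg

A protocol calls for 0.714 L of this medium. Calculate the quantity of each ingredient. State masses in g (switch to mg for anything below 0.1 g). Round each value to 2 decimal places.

neutral red 16.71 mg; galactose 1.53 g; nickel chloride hexahydrate 8.35 mg

Scale factor = 714 mL / 100 mL = 7.14.
neutral red: 2.34 mg × (714 mL / 100 mL) = 16.71 mg
galactose: 0.214 g × (714 mL / 100 mL) = 1.53 g
nickel chloride hexahydrate: 1.17 mg × (714 mL / 100 mL) = 8.35 mg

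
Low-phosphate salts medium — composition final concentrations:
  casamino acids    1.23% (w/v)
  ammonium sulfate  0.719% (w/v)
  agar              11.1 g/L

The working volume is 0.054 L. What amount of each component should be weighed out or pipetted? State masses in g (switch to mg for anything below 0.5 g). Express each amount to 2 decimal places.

casamino acids 0.66 g; ammonium sulfate 388.26 mg; agar 0.60 g

Working volume: 0.054 L.
casamino acids: 1.23% w/v = 12.3 g/L → 12.3 × 0.054 L = 0.66 g
ammonium sulfate: 0.719 g per 100 mL × 54 mL ÷ 100 = 0.38826 g = 388.26 mg
agar: 11.1 g/L × 0.054 L = 0.60 g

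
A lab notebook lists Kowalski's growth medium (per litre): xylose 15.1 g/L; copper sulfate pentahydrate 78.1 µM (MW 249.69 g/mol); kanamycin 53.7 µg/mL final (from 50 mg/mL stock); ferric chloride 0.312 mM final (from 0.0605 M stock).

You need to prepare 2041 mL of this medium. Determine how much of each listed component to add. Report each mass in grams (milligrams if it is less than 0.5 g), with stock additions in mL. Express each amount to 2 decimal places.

xylose 30.82 g; copper sulfate pentahydrate 39.80 mg; kanamycin 2.19 mL; ferric chloride 10.53 mL

Scale factor relative to 1 L: 2.041.
xylose: 15.1 g/L × 2.041 L = 30.82 g
copper sulfate pentahydrate: 78.1 µmol/L × 249.69 g/mol × 2.041 L ÷ 1000 = 39.80 mg
kanamycin: V = C2·V2/C1 = 53.7 µg/mL × 2041 mL ÷ 50000 µg/mL = 2.19 mL
ferric chloride: dilute stock: 0.312 mM × 2041 mL ÷ 60.5 mM = 10.53 mL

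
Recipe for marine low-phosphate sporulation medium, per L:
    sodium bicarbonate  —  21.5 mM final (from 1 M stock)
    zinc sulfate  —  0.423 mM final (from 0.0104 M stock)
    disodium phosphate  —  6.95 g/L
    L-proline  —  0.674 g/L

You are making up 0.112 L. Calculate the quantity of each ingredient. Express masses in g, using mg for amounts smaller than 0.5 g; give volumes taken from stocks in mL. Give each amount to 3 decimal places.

Scale factor relative to 1 L: 0.112.
sodium bicarbonate: dilute stock: 21.5 mM × 112 mL ÷ 1000 mM = 2.408 mL
zinc sulfate: V = C2·V2/C1 = 0.423 mM × 112 mL ÷ 10.4 mM = 4.555 mL
disodium phosphate: 6.95 g/L × 0.112 L = 0.778 g
L-proline: 0.674 g/L × 0.112 L = 0.075488 g = 75.488 mg

sodium bicarbonate 2.408 mL; zinc sulfate 4.555 mL; disodium phosphate 0.778 g; L-proline 75.488 mg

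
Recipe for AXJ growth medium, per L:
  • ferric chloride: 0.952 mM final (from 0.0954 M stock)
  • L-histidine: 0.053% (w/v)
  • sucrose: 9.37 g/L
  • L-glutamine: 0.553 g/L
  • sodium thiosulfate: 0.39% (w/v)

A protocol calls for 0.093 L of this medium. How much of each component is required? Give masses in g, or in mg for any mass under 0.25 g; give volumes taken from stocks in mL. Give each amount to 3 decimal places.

Scale factor relative to 1 L: 0.093.
ferric chloride: dilute stock: 0.952 mM × 93 mL ÷ 95.4 mM = 0.928 mL
L-histidine: 0.053 g per 100 mL × 93 mL ÷ 100 = 0.04929 g = 49.290 mg
sucrose: 9.37 g/L × 0.093 L = 0.871 g
L-glutamine: 0.553 g/L × 0.093 L = 0.051429 g = 51.429 mg
sodium thiosulfate: 0.39% w/v = 3.9 g/L → 3.9 × 0.093 L = 0.363 g

ferric chloride 0.928 mL; L-histidine 49.290 mg; sucrose 0.871 g; L-glutamine 51.429 mg; sodium thiosulfate 0.363 g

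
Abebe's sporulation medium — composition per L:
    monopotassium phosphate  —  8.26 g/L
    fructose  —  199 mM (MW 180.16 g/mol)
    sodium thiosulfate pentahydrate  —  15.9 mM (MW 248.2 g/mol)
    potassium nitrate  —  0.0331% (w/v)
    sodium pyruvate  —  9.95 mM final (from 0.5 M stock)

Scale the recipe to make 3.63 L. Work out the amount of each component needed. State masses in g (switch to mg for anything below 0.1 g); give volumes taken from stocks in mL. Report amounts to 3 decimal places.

monopotassium phosphate 29.984 g; fructose 130.142 g; sodium thiosulfate pentahydrate 14.325 g; potassium nitrate 1.202 g; sodium pyruvate 72.237 mL

Working volume: 3.63 L.
monopotassium phosphate: 8.26 g/L × 3.63 L = 29.984 g
fructose: 199 mmol/L × 180.16 g/mol × 3.63 L ÷ 1000 = 130.142 g
sodium thiosulfate pentahydrate: 15.9 mmol/L × 248.2 g/mol × 3.63 L ÷ 1000 = 14.325 g
potassium nitrate: 0.0331% w/v = 0.331 g/L → 0.331 × 3.63 L = 1.202 g
sodium pyruvate: dilute stock: 9.95 mM × 3630 mL ÷ 500 mM = 72.237 mL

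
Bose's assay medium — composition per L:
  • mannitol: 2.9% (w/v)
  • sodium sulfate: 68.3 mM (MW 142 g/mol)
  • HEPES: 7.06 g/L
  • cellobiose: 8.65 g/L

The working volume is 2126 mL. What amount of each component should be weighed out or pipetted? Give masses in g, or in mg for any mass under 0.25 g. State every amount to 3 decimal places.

Target volume = 2126 mL = 2.126 L.
mannitol: 2.9% w/v = 29 g/L → 29 × 2.126 L = 61.654 g
sodium sulfate: 68.3 mmol/L × 142 g/mol × 2.126 L ÷ 1000 = 20.619 g
HEPES: 7.06 g/L × 2.126 L = 15.010 g
cellobiose: 8.65 g/L × 2.126 L = 18.390 g

mannitol 61.654 g; sodium sulfate 20.619 g; HEPES 15.010 g; cellobiose 18.390 g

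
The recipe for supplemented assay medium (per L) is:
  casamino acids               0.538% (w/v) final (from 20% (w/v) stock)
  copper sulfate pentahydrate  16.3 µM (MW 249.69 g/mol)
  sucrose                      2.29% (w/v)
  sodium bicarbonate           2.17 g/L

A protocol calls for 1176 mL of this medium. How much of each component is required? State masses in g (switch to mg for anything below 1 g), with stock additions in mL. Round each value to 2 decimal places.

Working volume: 1176 mL = 1.176 L.
casamino acids: V = C2·V2/C1 = 0.538% ÷ 20% × 1176 mL = 31.63 mL
copper sulfate pentahydrate: 16.3 µmol/L × 249.69 g/mol × 1.176 L ÷ 1000 = 4.79 mg
sucrose: 2.29% w/v = 22.9 g/L → 22.9 × 1.176 L = 26.93 g
sodium bicarbonate: 2.17 g/L × 1.176 L = 2.55 g

casamino acids 31.63 mL; copper sulfate pentahydrate 4.79 mg; sucrose 26.93 g; sodium bicarbonate 2.55 g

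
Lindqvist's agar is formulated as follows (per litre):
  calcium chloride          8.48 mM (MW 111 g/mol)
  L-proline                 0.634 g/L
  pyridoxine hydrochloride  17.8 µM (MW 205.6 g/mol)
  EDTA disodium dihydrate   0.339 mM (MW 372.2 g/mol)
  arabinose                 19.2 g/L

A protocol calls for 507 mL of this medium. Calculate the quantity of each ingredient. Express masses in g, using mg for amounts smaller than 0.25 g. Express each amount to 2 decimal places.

calcium chloride 0.48 g; L-proline 0.32 g; pyridoxine hydrochloride 1.86 mg; EDTA disodium dihydrate 63.97 mg; arabinose 9.73 g

Target volume = 507 mL = 0.507 L.
calcium chloride: 8.48 mmol/L × 111 g/mol × 0.507 L ÷ 1000 = 0.48 g
L-proline: 0.634 g/L × 0.507 L = 0.32 g
pyridoxine hydrochloride: 17.8 µmol/L × 205.6 g/mol × 0.507 L ÷ 1000 = 1.86 mg
EDTA disodium dihydrate: 0.339 mmol/L × 372.2 mg/mmol × 0.507 L = 63.97 mg
arabinose: 19.2 g/L × 0.507 L = 9.73 g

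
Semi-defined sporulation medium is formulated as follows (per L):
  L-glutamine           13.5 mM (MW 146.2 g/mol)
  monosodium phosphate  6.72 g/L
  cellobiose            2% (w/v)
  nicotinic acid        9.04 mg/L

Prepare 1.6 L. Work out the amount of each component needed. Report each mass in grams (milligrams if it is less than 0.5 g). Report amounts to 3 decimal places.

L-glutamine 3.158 g; monosodium phosphate 10.752 g; cellobiose 32.000 g; nicotinic acid 14.464 mg

Working volume: 1.6 L.
L-glutamine: 13.5 mmol/L × 146.2 g/mol × 1.6 L ÷ 1000 = 3.158 g
monosodium phosphate: 6.72 g/L × 1.6 L = 10.752 g
cellobiose: 2% w/v = 20 g/L → 20 × 1.6 L = 32.000 g
nicotinic acid: 9.04 mg/L × 1.6 L = 14.464 mg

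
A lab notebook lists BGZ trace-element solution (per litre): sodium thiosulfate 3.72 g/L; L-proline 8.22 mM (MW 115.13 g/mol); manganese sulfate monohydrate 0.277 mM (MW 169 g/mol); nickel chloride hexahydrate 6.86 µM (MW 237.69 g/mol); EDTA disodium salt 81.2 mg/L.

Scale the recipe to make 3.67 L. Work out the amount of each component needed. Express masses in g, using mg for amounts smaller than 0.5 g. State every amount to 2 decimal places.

sodium thiosulfate 13.65 g; L-proline 3.47 g; manganese sulfate monohydrate 171.80 mg; nickel chloride hexahydrate 5.98 mg; EDTA disodium salt 298.00 mg

Working volume: 3.67 L.
sodium thiosulfate: 3.72 g/L × 3.67 L = 13.65 g
L-proline: 8.22 mmol/L × 115.13 g/mol × 3.67 L ÷ 1000 = 3.47 g
manganese sulfate monohydrate: 0.277 mmol/L × 169 mg/mmol × 3.67 L = 171.80 mg
nickel chloride hexahydrate: 6.86 µmol/L × 237.69 g/mol × 3.67 L ÷ 1000 = 5.98 mg
EDTA disodium salt: 81.2 mg/L × 3.67 L = 298.00 mg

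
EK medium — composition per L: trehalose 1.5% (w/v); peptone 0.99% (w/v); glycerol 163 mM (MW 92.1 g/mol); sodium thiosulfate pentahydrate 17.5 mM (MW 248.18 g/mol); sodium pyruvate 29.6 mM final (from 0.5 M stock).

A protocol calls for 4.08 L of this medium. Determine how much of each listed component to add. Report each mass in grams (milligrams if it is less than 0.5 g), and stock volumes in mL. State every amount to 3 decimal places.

trehalose 61.200 g; peptone 40.392 g; glycerol 61.250 g; sodium thiosulfate pentahydrate 17.720 g; sodium pyruvate 241.536 mL

Working volume: 4.08 L.
trehalose: 1.5 g per 100 mL × 4080 mL ÷ 100 = 61.200 g
peptone: 0.99% w/v = 9.9 g/L → 9.9 × 4.08 L = 40.392 g
glycerol: 163 mmol/L × 92.1 g/mol × 4.08 L ÷ 1000 = 61.250 g
sodium thiosulfate pentahydrate: 17.5 mmol/L × 248.18 g/mol × 4.08 L ÷ 1000 = 17.720 g
sodium pyruvate: V = C2·V2/C1 = 29.6 mM × 4080 mL ÷ 500 mM = 241.536 mL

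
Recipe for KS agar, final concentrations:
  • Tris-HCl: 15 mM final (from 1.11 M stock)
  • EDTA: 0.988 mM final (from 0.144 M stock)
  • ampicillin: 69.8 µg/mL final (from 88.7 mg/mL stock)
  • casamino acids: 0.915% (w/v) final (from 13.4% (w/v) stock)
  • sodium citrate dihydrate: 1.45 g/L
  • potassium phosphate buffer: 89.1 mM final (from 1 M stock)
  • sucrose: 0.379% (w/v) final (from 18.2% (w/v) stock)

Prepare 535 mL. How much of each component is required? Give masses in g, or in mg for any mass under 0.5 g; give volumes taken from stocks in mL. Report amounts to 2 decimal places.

Tris-HCl 7.23 mL; EDTA 3.67 mL; ampicillin 0.42 mL; casamino acids 36.53 mL; sodium citrate dihydrate 0.78 g; potassium phosphate buffer 47.67 mL; sucrose 11.14 mL

Target volume = 535 mL = 0.535 L.
Tris-HCl: C1V1 = C2V2 → 15 mM × 535 mL ÷ 1110 mM = 7.23 mL
EDTA: dilute stock: 0.988 mM × 535 mL ÷ 144 mM = 3.67 mL
ampicillin: V = C2·V2/C1 = 69.8 µg/mL × 535 mL ÷ 88700 µg/mL = 0.42 mL
casamino acids: dilute stock: 0.915% ÷ 13.4% × 535 mL = 36.53 mL
sodium citrate dihydrate: 1.45 g/L × 0.535 L = 0.78 g
potassium phosphate buffer: dilute stock: 89.1 mM × 535 mL ÷ 1000 mM = 47.67 mL
sucrose: C1V1 = C2V2 → 0.379% ÷ 18.2% × 535 mL = 11.14 mL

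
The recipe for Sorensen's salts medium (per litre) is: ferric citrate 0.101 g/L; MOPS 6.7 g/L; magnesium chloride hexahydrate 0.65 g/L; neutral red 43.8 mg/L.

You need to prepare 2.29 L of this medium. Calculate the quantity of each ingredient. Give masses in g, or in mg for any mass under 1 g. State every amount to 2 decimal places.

Scale factor relative to 1 L: 2.29.
ferric citrate: 0.101 g/L × 2.29 L = 0.23129 g = 231.29 mg
MOPS: 6.7 g/L × 2.29 L = 15.34 g
magnesium chloride hexahydrate: 0.65 g/L × 2.29 L = 1.49 g
neutral red: 43.8 mg/L × 2.29 L = 100.30 mg

ferric citrate 231.29 mg; MOPS 15.34 g; magnesium chloride hexahydrate 1.49 g; neutral red 100.30 mg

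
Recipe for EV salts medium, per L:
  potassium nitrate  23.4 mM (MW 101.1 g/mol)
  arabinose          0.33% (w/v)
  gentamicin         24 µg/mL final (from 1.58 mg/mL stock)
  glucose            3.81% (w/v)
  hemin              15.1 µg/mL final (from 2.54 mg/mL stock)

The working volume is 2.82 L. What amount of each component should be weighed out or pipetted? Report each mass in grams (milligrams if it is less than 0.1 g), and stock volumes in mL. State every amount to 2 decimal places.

potassium nitrate 6.67 g; arabinose 9.31 g; gentamicin 42.84 mL; glucose 107.44 g; hemin 16.76 mL

Working volume: 2.82 L.
potassium nitrate: 23.4 mmol/L × 101.1 g/mol × 2.82 L ÷ 1000 = 6.67 g
arabinose: 0.33 g per 100 mL × 2820 mL ÷ 100 = 9.31 g
gentamicin: C1V1 = C2V2 → 24 µg/mL × 2820 mL ÷ 1580 µg/mL = 42.84 mL
glucose: 3.81% w/v = 38.1 g/L → 38.1 × 2.82 L = 107.44 g
hemin: dilute stock: 15.1 µg/mL × 2820 mL ÷ 2540 µg/mL = 16.76 mL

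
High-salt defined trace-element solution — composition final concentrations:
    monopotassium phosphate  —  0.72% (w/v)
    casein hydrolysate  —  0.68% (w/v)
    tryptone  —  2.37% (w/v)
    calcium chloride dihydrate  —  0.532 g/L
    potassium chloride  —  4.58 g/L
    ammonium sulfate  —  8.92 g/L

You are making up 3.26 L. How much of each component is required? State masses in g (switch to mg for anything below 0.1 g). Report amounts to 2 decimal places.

Scale factor relative to 1 L: 3.26.
monopotassium phosphate: 0.72 g per 100 mL × 3260 mL ÷ 100 = 23.47 g
casein hydrolysate: 0.68 g per 100 mL × 3260 mL ÷ 100 = 22.17 g
tryptone: 2.37% w/v = 23.7 g/L → 23.7 × 3.26 L = 77.26 g
calcium chloride dihydrate: 0.532 g/L × 3.26 L = 1.73 g
potassium chloride: 4.58 g/L × 3.26 L = 14.93 g
ammonium sulfate: 8.92 g/L × 3.26 L = 29.08 g

monopotassium phosphate 23.47 g; casein hydrolysate 22.17 g; tryptone 77.26 g; calcium chloride dihydrate 1.73 g; potassium chloride 14.93 g; ammonium sulfate 29.08 g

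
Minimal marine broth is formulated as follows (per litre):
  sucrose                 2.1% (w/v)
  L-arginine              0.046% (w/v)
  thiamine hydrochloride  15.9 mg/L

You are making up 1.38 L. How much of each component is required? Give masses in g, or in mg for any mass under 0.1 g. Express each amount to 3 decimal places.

sucrose 28.980 g; L-arginine 0.635 g; thiamine hydrochloride 21.942 mg

Scale factor relative to 1 L: 1.38.
sucrose: 2.1 g per 100 mL × 1380 mL ÷ 100 = 28.980 g
L-arginine: 0.046% w/v = 0.46 g/L → 0.46 × 1.38 L = 0.635 g
thiamine hydrochloride: 15.9 mg/L × 1.38 L = 21.942 mg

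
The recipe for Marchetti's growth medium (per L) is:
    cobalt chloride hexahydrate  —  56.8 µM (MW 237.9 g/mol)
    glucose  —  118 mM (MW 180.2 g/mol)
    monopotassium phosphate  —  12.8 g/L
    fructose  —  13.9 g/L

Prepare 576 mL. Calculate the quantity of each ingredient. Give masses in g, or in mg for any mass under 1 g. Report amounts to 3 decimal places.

cobalt chloride hexahydrate 7.783 mg; glucose 12.248 g; monopotassium phosphate 7.373 g; fructose 8.006 g

Target volume = 576 mL = 0.576 L.
cobalt chloride hexahydrate: 56.8 µmol/L × 237.9 g/mol × 0.576 L ÷ 1000 = 7.783 mg
glucose: 118 mmol/L × 180.2 g/mol × 0.576 L ÷ 1000 = 12.248 g
monopotassium phosphate: 12.8 g/L × 0.576 L = 7.373 g
fructose: 13.9 g/L × 0.576 L = 8.006 g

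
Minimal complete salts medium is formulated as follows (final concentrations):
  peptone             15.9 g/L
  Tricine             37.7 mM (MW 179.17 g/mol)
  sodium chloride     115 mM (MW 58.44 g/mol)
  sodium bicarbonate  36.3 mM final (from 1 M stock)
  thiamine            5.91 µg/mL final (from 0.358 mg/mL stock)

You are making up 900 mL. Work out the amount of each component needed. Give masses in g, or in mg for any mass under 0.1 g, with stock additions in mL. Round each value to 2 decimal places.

Scale factor relative to 1 L: 0.9.
peptone: 15.9 g/L × 0.9 L = 14.31 g
Tricine: 37.7 mmol/L × 179.17 g/mol × 0.9 L ÷ 1000 = 6.08 g
sodium chloride: 115 mmol/L × 58.44 g/mol × 0.9 L ÷ 1000 = 6.05 g
sodium bicarbonate: V = C2·V2/C1 = 36.3 mM × 900 mL ÷ 1000 mM = 32.67 mL
thiamine: dilute stock: 5.91 µg/mL × 900 mL ÷ 358 µg/mL = 14.86 mL

peptone 14.31 g; Tricine 6.08 g; sodium chloride 6.05 g; sodium bicarbonate 32.67 mL; thiamine 14.86 mL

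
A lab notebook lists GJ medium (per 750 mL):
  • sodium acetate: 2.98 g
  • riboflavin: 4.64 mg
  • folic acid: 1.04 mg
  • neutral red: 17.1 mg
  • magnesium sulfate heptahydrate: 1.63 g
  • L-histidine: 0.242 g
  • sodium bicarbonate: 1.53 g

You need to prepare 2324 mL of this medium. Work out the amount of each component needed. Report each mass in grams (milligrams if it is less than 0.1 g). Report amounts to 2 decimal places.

Scale factor = 2324 mL / 750 mL = 3.09867.
sodium acetate: 2.98 g × (2324 mL / 750 mL) = 9.23 g
riboflavin: 4.64 mg × (2324 mL / 750 mL) = 14.38 mg
folic acid: 1.04 mg × (2324 mL / 750 mL) = 3.22 mg
neutral red: 17.1 mg × (2324 mL / 750 mL) = 52.99 mg
magnesium sulfate heptahydrate: 1.63 g × (2324 mL / 750 mL) = 5.05 g
L-histidine: 0.242 g × (2324 mL / 750 mL) = 0.75 g
sodium bicarbonate: 1.53 g × (2324 mL / 750 mL) = 4.74 g

sodium acetate 9.23 g; riboflavin 14.38 mg; folic acid 3.22 mg; neutral red 52.99 mg; magnesium sulfate heptahydrate 5.05 g; L-histidine 0.75 g; sodium bicarbonate 4.74 g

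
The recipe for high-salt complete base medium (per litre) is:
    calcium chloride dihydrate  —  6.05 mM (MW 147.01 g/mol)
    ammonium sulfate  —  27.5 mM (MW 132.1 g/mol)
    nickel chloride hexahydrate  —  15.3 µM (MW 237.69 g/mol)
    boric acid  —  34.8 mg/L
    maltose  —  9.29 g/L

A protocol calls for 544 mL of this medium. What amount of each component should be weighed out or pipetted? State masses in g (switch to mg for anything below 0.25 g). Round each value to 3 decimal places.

Working volume: 544 mL = 0.544 L.
calcium chloride dihydrate: 6.05 mmol/L × 147.01 g/mol × 0.544 L ÷ 1000 = 0.484 g
ammonium sulfate: 27.5 mmol/L × 132.1 g/mol × 0.544 L ÷ 1000 = 1.976 g
nickel chloride hexahydrate: 15.3 µmol/L × 237.69 g/mol × 0.544 L ÷ 1000 = 1.978 mg
boric acid: 34.8 mg/L × 0.544 L = 18.931 mg
maltose: 9.29 g/L × 0.544 L = 5.054 g

calcium chloride dihydrate 0.484 g; ammonium sulfate 1.976 g; nickel chloride hexahydrate 1.978 mg; boric acid 18.931 mg; maltose 5.054 g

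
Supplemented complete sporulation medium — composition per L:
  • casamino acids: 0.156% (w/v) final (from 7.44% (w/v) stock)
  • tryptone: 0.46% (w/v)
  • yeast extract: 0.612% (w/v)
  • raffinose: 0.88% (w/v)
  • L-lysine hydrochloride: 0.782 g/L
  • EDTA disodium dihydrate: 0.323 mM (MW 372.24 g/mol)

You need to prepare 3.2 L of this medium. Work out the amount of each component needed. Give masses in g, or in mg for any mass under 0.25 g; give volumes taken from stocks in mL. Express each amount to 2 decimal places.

casamino acids 67.10 mL; tryptone 14.72 g; yeast extract 19.58 g; raffinose 28.16 g; L-lysine hydrochloride 2.50 g; EDTA disodium dihydrate 0.38 g

Scale factor relative to 1 L: 3.2.
casamino acids: V = C2·V2/C1 = 0.156% ÷ 7.44% × 3200 mL = 67.10 mL
tryptone: 0.46 g per 100 mL × 3200 mL ÷ 100 = 14.72 g
yeast extract: 0.612 g per 100 mL × 3200 mL ÷ 100 = 19.58 g
raffinose: 0.88% w/v = 8.8 g/L → 8.8 × 3.2 L = 28.16 g
L-lysine hydrochloride: 0.782 g/L × 3.2 L = 2.50 g
EDTA disodium dihydrate: 0.323 mmol/L × 372.24 g/mol × 3.2 L ÷ 1000 = 0.38 g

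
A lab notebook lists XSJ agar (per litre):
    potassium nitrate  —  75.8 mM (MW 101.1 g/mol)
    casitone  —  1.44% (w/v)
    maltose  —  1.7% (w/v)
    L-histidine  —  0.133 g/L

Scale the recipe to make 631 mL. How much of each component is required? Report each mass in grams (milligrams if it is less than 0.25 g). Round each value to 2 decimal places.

Target volume = 631 mL = 0.631 L.
potassium nitrate: 75.8 mmol/L × 101.1 g/mol × 0.631 L ÷ 1000 = 4.84 g
casitone: 1.44% w/v = 14.4 g/L → 14.4 × 0.631 L = 9.09 g
maltose: 1.7 g per 100 mL × 631 mL ÷ 100 = 10.73 g
L-histidine: 0.133 g/L × 0.631 L = 0.083923 g = 83.92 mg

potassium nitrate 4.84 g; casitone 9.09 g; maltose 10.73 g; L-histidine 83.92 mg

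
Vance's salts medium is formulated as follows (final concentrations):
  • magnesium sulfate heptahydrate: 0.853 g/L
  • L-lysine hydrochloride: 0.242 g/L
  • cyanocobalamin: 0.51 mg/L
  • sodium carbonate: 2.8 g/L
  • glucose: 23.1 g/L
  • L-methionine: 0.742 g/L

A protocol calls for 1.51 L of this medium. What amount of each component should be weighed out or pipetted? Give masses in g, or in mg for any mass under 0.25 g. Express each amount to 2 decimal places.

magnesium sulfate heptahydrate 1.29 g; L-lysine hydrochloride 0.37 g; cyanocobalamin 0.77 mg; sodium carbonate 4.23 g; glucose 34.88 g; L-methionine 1.12 g

Working volume: 1.51 L.
magnesium sulfate heptahydrate: 0.853 g/L × 1.51 L = 1.29 g
L-lysine hydrochloride: 0.242 g/L × 1.51 L = 0.37 g
cyanocobalamin: 0.51 mg/L × 1.51 L = 0.77 mg
sodium carbonate: 2.8 g/L × 1.51 L = 4.23 g
glucose: 23.1 g/L × 1.51 L = 34.88 g
L-methionine: 0.742 g/L × 1.51 L = 1.12 g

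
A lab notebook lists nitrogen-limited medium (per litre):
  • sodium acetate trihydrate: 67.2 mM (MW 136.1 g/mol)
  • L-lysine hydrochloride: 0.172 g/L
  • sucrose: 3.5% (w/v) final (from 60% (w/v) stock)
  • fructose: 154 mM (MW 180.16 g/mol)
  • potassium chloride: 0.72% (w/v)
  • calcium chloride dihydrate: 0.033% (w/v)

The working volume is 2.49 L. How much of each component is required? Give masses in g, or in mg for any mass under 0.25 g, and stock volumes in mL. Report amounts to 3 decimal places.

sodium acetate trihydrate 22.773 g; L-lysine hydrochloride 0.428 g; sucrose 145.250 mL; fructose 69.084 g; potassium chloride 17.928 g; calcium chloride dihydrate 0.822 g

Working volume: 2.49 L.
sodium acetate trihydrate: 67.2 mmol/L × 136.1 g/mol × 2.49 L ÷ 1000 = 22.773 g
L-lysine hydrochloride: 0.172 g/L × 2.49 L = 0.428 g
sucrose: V = C2·V2/C1 = 3.5% ÷ 60% × 2490 mL = 145.250 mL
fructose: 154 mmol/L × 180.16 g/mol × 2.49 L ÷ 1000 = 69.084 g
potassium chloride: 0.72% w/v = 7.2 g/L → 7.2 × 2.49 L = 17.928 g
calcium chloride dihydrate: 0.033% w/v = 0.33 g/L → 0.33 × 2.49 L = 0.822 g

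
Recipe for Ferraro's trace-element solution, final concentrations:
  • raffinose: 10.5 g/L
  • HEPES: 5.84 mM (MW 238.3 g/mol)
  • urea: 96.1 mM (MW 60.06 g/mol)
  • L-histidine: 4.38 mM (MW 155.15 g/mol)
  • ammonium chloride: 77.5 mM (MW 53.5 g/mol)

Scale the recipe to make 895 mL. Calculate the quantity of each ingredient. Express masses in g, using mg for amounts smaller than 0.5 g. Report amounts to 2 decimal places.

Target volume = 895 mL = 0.895 L.
raffinose: 10.5 g/L × 0.895 L = 9.40 g
HEPES: 5.84 mmol/L × 238.3 g/mol × 0.895 L ÷ 1000 = 1.25 g
urea: 96.1 mmol/L × 60.06 g/mol × 0.895 L ÷ 1000 = 5.17 g
L-histidine: 4.38 mmol/L × 155.15 g/mol × 0.895 L ÷ 1000 = 0.61 g
ammonium chloride: 77.5 mmol/L × 53.5 g/mol × 0.895 L ÷ 1000 = 3.71 g

raffinose 9.40 g; HEPES 1.25 g; urea 5.17 g; L-histidine 0.61 g; ammonium chloride 3.71 g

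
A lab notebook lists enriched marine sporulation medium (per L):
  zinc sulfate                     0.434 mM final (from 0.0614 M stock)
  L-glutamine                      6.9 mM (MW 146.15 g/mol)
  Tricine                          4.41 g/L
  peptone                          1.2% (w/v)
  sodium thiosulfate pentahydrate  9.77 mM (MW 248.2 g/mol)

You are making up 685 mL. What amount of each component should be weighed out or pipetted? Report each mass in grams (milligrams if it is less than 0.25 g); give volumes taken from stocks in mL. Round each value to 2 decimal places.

Scale factor relative to 1 L: 0.685.
zinc sulfate: dilute stock: 0.434 mM × 685 mL ÷ 61.4 mM = 4.84 mL
L-glutamine: 6.9 mmol/L × 146.15 g/mol × 0.685 L ÷ 1000 = 0.69 g
Tricine: 4.41 g/L × 0.685 L = 3.02 g
peptone: 1.2 g per 100 mL × 685 mL ÷ 100 = 8.22 g
sodium thiosulfate pentahydrate: 9.77 mmol/L × 248.2 g/mol × 0.685 L ÷ 1000 = 1.66 g

zinc sulfate 4.84 mL; L-glutamine 0.69 g; Tricine 3.02 g; peptone 8.22 g; sodium thiosulfate pentahydrate 1.66 g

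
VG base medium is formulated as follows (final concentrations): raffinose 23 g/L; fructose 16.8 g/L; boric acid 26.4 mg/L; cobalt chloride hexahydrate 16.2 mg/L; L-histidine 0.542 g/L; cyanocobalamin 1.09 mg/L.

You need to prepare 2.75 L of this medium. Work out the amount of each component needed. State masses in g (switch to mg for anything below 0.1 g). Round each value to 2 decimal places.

raffinose 63.25 g; fructose 46.20 g; boric acid 72.60 mg; cobalt chloride hexahydrate 44.55 mg; L-histidine 1.49 g; cyanocobalamin 3.00 mg

Working volume: 2.75 L.
raffinose: 23 g/L × 2.75 L = 63.25 g
fructose: 16.8 g/L × 2.75 L = 46.20 g
boric acid: 26.4 mg/L × 2.75 L = 72.60 mg
cobalt chloride hexahydrate: 16.2 mg/L × 2.75 L = 44.55 mg
L-histidine: 0.542 g/L × 2.75 L = 1.49 g
cyanocobalamin: 1.09 mg/L × 2.75 L = 3.00 mg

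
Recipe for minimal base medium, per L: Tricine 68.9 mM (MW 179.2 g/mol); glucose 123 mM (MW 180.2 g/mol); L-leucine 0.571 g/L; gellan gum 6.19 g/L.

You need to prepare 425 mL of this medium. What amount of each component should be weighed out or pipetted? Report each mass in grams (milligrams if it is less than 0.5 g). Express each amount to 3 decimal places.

Scale factor relative to 1 L: 0.425.
Tricine: 68.9 mmol/L × 179.2 g/mol × 0.425 L ÷ 1000 = 5.247 g
glucose: 123 mmol/L × 180.2 g/mol × 0.425 L ÷ 1000 = 9.420 g
L-leucine: 0.571 g/L × 0.425 L = 0.242675 g = 242.675 mg
gellan gum: 6.19 g/L × 0.425 L = 2.631 g

Tricine 5.247 g; glucose 9.420 g; L-leucine 242.675 mg; gellan gum 2.631 g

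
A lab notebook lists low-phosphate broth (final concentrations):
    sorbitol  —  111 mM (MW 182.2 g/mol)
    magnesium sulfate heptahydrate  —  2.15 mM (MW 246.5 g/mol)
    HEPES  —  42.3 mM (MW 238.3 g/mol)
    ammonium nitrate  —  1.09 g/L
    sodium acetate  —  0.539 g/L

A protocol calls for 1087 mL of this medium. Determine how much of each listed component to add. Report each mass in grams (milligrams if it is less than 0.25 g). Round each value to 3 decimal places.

sorbitol 21.984 g; magnesium sulfate heptahydrate 0.576 g; HEPES 10.957 g; ammonium nitrate 1.185 g; sodium acetate 0.586 g

Scale factor relative to 1 L: 1.087.
sorbitol: 111 mmol/L × 182.2 g/mol × 1.087 L ÷ 1000 = 21.984 g
magnesium sulfate heptahydrate: 2.15 mmol/L × 246.5 g/mol × 1.087 L ÷ 1000 = 0.576 g
HEPES: 42.3 mmol/L × 238.3 g/mol × 1.087 L ÷ 1000 = 10.957 g
ammonium nitrate: 1.09 g/L × 1.087 L = 1.185 g
sodium acetate: 0.539 g/L × 1.087 L = 0.586 g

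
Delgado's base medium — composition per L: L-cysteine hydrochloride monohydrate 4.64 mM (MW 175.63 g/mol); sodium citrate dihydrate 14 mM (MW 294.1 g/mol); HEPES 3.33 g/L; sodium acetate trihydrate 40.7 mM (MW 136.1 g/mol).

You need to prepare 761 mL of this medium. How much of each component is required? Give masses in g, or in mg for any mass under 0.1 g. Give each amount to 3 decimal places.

Scale factor relative to 1 L: 0.761.
L-cysteine hydrochloride monohydrate: 4.64 mmol/L × 175.63 g/mol × 0.761 L ÷ 1000 = 0.620 g
sodium citrate dihydrate: 14 mmol/L × 294.1 g/mol × 0.761 L ÷ 1000 = 3.133 g
HEPES: 3.33 g/L × 0.761 L = 2.534 g
sodium acetate trihydrate: 40.7 mmol/L × 136.1 g/mol × 0.761 L ÷ 1000 = 4.215 g

L-cysteine hydrochloride monohydrate 0.620 g; sodium citrate dihydrate 3.133 g; HEPES 2.534 g; sodium acetate trihydrate 4.215 g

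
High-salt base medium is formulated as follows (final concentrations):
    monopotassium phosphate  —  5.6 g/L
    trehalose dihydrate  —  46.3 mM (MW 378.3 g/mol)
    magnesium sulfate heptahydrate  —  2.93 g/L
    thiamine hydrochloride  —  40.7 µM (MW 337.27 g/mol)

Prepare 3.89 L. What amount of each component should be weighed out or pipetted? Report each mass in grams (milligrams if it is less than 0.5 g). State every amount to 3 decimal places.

Scale factor relative to 1 L: 3.89.
monopotassium phosphate: 5.6 g/L × 3.89 L = 21.784 g
trehalose dihydrate: 46.3 mmol/L × 378.3 g/mol × 3.89 L ÷ 1000 = 68.134 g
magnesium sulfate heptahydrate: 2.93 g/L × 3.89 L = 11.398 g
thiamine hydrochloride: 40.7 µmol/L × 337.27 g/mol × 3.89 L ÷ 1000 = 53.398 mg

monopotassium phosphate 21.784 g; trehalose dihydrate 68.134 g; magnesium sulfate heptahydrate 11.398 g; thiamine hydrochloride 53.398 mg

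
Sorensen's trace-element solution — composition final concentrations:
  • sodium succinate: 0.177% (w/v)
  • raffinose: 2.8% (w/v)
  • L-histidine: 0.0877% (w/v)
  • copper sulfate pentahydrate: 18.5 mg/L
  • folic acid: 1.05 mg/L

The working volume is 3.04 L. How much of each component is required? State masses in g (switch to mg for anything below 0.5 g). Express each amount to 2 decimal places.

Working volume: 3.04 L.
sodium succinate: 0.177% w/v = 1.77 g/L → 1.77 × 3.04 L = 5.38 g
raffinose: 2.8 g per 100 mL × 3040 mL ÷ 100 = 85.12 g
L-histidine: 0.0877 g per 100 mL × 3040 mL ÷ 100 = 2.67 g
copper sulfate pentahydrate: 18.5 mg/L × 3.04 L = 56.24 mg
folic acid: 1.05 mg/L × 3.04 L = 3.19 mg

sodium succinate 5.38 g; raffinose 85.12 g; L-histidine 2.67 g; copper sulfate pentahydrate 56.24 mg; folic acid 3.19 mg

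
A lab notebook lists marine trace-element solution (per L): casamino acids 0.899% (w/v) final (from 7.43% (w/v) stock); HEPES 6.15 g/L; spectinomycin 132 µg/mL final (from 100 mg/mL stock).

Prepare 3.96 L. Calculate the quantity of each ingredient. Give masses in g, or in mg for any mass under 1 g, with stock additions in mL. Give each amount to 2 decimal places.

casamino acids 479.14 mL; HEPES 24.35 g; spectinomycin 5.23 mL

Working volume: 3.96 L.
casamino acids: C1V1 = C2V2 → 0.899% ÷ 7.43% × 3960 mL = 479.14 mL
HEPES: 6.15 g/L × 3.96 L = 24.35 g
spectinomycin: dilute stock: 132 µg/mL × 3960 mL ÷ 100000 µg/mL = 5.23 mL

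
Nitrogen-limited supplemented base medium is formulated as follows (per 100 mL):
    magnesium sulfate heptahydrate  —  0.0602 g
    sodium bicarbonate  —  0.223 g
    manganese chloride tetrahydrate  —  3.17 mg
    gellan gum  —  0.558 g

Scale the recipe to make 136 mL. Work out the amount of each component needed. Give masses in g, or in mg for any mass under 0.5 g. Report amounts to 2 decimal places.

magnesium sulfate heptahydrate 81.87 mg; sodium bicarbonate 303.28 mg; manganese chloride tetrahydrate 4.31 mg; gellan gum 0.76 g

Scale factor = 136 mL / 100 mL = 1.36.
magnesium sulfate heptahydrate: 0.0602 g × (136 mL / 100 mL) = 0.081872 g = 81.87 mg
sodium bicarbonate: 0.223 g × (136 mL / 100 mL) = 0.30328 g = 303.28 mg
manganese chloride tetrahydrate: 3.17 mg × (136 mL / 100 mL) = 4.31 mg
gellan gum: 0.558 g × (136 mL / 100 mL) = 0.76 g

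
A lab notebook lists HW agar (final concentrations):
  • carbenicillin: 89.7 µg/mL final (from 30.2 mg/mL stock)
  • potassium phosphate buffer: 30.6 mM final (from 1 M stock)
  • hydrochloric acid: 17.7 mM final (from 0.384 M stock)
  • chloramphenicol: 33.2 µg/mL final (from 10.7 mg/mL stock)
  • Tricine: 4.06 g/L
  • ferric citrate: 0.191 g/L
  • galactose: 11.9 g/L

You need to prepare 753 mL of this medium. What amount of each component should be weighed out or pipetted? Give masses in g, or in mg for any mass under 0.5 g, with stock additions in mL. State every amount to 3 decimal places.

Target volume = 753 mL = 0.753 L.
carbenicillin: C1V1 = C2V2 → 89.7 µg/mL × 753 mL ÷ 30200 µg/mL = 2.237 mL
potassium phosphate buffer: dilute stock: 30.6 mM × 753 mL ÷ 1000 mM = 23.042 mL
hydrochloric acid: V = C2·V2/C1 = 17.7 mM × 753 mL ÷ 384 mM = 34.709 mL
chloramphenicol: C1V1 = C2V2 → 33.2 µg/mL × 753 mL ÷ 10700 µg/mL = 2.336 mL
Tricine: 4.06 g/L × 0.753 L = 3.057 g
ferric citrate: 0.191 g/L × 0.753 L = 0.143823 g = 143.823 mg
galactose: 11.9 g/L × 0.753 L = 8.961 g

carbenicillin 2.237 mL; potassium phosphate buffer 23.042 mL; hydrochloric acid 34.709 mL; chloramphenicol 2.336 mL; Tricine 3.057 g; ferric citrate 143.823 mg; galactose 8.961 g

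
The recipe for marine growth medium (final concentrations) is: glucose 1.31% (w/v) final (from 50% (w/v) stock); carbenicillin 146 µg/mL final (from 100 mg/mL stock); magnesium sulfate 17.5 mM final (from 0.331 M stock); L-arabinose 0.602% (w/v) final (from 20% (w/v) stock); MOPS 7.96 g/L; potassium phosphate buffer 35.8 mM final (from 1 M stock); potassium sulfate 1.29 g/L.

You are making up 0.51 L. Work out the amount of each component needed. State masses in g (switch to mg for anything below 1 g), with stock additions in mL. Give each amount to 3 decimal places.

Working volume: 0.51 L.
glucose: dilute stock: 1.31% ÷ 50% × 510 mL = 13.362 mL
carbenicillin: C1V1 = C2V2 → 146 µg/mL × 510 mL ÷ 100000 µg/mL = 0.745 mL
magnesium sulfate: V = C2·V2/C1 = 17.5 mM × 510 mL ÷ 331 mM = 26.964 mL
L-arabinose: C1V1 = C2V2 → 0.602% ÷ 20% × 510 mL = 15.351 mL
MOPS: 7.96 g/L × 0.51 L = 4.060 g
potassium phosphate buffer: dilute stock: 35.8 mM × 510 mL ÷ 1000 mM = 18.258 mL
potassium sulfate: 1.29 g/L × 0.51 L = 0.6579 g = 657.900 mg

glucose 13.362 mL; carbenicillin 0.745 mL; magnesium sulfate 26.964 mL; L-arabinose 15.351 mL; MOPS 4.060 g; potassium phosphate buffer 18.258 mL; potassium sulfate 657.900 mg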